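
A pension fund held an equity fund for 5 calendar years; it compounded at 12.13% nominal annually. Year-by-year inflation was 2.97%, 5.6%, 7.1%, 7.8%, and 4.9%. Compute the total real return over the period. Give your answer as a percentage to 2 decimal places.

34.60%

Cumulative inflation factor: 1.0297 × 1.056 × 1.071 × 1.078 × 1.049 ≈ 1.31692.
Nominal growth factor: 1.77259. Real growth factor = 1.77259 / 1.31692 ≈ 1.34602.
Total real return ≈ 34.6018%.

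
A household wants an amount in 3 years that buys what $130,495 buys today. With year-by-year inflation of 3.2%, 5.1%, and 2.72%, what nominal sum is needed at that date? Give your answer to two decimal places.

Cumulative price-level factor: 1.032 × 1.051 × 1.0272 = 1.1141339904.
Multiplying $130,495 by the price-level factor gives the future nominal sum.

$145,388.92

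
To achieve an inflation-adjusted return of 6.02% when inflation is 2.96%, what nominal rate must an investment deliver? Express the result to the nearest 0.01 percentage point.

9.16%

By the Fisher equation, 1 + r_nom = (1 + 6.02%)(1 + 2.96%) = 1.0602 × 1.0296 = 1.09158192.
So r_nom = 9.158192%.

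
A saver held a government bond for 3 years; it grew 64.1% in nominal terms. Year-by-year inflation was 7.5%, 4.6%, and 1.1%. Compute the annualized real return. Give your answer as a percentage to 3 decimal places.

Cumulative inflation factor: 1.075 × 1.046 × 1.011 ≈ 1.13682.
Nominal growth factor: 1.64100. Real growth factor = 1.64100 / 1.13682 ≈ 1.44350.
Annualized: 1.44350^(1/3) − 1 ≈ 0.13016.

13.016%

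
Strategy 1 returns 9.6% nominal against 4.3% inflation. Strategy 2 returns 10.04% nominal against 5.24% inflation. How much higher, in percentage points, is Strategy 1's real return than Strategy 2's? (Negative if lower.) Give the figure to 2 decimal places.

0.52

Strategy 1 real return: 1.096/1.043 − 1 = 5.081%.
Strategy 2 real return: 1.1004/1.0524 − 1 = 4.561%.
Difference: 5.081 − 4.561 = 0.520 pp.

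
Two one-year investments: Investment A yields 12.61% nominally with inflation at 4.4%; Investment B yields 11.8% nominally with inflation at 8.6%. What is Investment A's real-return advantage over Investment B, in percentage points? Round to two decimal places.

4.92

Investment A real return: 1.1261/1.044 − 1 = 7.864%.
Investment B real return: 1.118/1.086 − 1 = 2.947%.
Difference: 7.864 − 2.947 = 4.917 pp.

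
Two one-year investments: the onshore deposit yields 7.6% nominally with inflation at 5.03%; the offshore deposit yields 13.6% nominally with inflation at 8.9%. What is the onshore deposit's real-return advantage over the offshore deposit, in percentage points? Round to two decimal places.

The onshore deposit real return: 1.076/1.0503 − 1 = 2.447%.
The offshore deposit real return: 1.136/1.089 − 1 = 4.316%.
Difference: 2.447 − 4.316 = -1.869 pp.

-1.87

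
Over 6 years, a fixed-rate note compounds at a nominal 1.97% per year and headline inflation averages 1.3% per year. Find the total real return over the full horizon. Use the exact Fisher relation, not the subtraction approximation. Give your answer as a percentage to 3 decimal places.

4.035%

The annual real rate is (1+1.97%)/(1+1.3%) − 1 = 0.6614%.
Compounded over 6 years: (1 + 0.006614)^6 − 1 ≈ 0.04035.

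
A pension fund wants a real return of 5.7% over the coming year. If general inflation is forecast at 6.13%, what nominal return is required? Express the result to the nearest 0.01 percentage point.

12.18%

By the Fisher equation, 1 + r_nom = (1 + 5.7%)(1 + 6.13%) = 1.057 × 1.0613 = 1.1217941.
So r_nom = 12.17941%.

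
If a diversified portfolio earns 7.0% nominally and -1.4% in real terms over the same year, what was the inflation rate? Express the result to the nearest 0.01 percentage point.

From (1+r_nom) = (1+r_real)(1+π), we get 1+π = (1 + 7.0%)/(1 − 1.4%) = 1.070/0.986 ≈ 1.08519.
So π ≈ 8.5193%.

8.52%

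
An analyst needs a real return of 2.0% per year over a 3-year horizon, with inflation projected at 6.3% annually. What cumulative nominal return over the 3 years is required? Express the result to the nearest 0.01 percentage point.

27.47%

Required annual nominal rate: (1+2.0%)(1+6.3%) − 1 = 8.426%.
Cumulative over 3 years: (1 + 0.08426)^3 − 1 ≈ 0.27468.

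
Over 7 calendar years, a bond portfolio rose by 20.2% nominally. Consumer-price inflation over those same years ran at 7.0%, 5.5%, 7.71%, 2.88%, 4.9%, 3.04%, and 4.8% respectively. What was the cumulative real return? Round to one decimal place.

-15.2%

Cumulative inflation factor: 1.070 × 1.055 × 1.0771 × 1.0288 × 1.049 × 1.0304 × 1.048 ≈ 1.41699.
Nominal growth factor: 1.20200. Real growth factor = 1.20200 / 1.41699 ≈ 0.84828.
Total real return ≈ -15.1721%.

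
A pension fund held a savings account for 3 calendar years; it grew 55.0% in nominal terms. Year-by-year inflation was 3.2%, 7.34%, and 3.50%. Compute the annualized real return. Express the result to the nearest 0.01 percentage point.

Cumulative inflation factor: 1.032 × 1.0734 × 1.0350 ≈ 1.14652.
Nominal growth factor: 1.55000. Real growth factor = 1.55000 / 1.14652 ≈ 1.35192.
Annualized: 1.35192^(1/3) − 1 ≈ 0.10573.

10.57%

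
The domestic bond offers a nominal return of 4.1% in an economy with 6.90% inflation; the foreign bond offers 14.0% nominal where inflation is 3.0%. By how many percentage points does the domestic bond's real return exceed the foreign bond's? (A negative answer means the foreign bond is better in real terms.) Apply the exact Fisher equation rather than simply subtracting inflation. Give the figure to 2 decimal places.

-13.30

The domestic bond real return: 1.041/1.0690 − 1 = -2.619%.
The foreign bond real return: 1.140/1.030 − 1 = 10.680%.
Difference: -2.619 − 10.680 = -13.299 pp.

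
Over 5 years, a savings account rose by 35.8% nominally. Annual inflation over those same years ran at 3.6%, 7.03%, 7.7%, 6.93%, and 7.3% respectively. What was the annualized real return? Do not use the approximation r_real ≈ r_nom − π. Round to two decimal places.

Cumulative inflation factor: 1.036 × 1.0703 × 1.077 × 1.0693 × 1.073 ≈ 1.37019.
Nominal growth factor: 1.35800. Real growth factor = 1.35800 / 1.37019 ≈ 0.99110.
Annualized: 0.99110^(1/5) − 1 ≈ -0.00179.

-0.18%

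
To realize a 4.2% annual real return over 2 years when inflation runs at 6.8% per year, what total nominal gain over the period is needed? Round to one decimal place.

Required annual nominal rate: (1+4.2%)(1+6.8%) − 1 = 11.2856%.
Cumulative over 2 years: (1 + 0.112856)^2 − 1 ≈ 0.23845.

23.8%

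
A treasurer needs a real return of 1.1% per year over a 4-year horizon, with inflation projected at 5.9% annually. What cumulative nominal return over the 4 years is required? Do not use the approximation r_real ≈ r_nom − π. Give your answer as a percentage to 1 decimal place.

31.4%

Required annual nominal rate: (1+1.1%)(1+5.9%) − 1 = 7.0649%.
Cumulative over 4 years: (1 + 0.070649)^4 − 1 ≈ 0.31398.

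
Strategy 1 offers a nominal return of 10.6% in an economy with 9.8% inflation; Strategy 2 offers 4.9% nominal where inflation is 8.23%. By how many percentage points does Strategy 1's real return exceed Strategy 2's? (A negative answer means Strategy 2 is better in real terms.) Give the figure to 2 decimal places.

3.81

Strategy 1 real return: 1.106/1.098 − 1 = 0.729%.
Strategy 2 real return: 1.049/1.0823 − 1 = -3.077%.
Difference: 0.729 − (-3.077) = 3.806 pp.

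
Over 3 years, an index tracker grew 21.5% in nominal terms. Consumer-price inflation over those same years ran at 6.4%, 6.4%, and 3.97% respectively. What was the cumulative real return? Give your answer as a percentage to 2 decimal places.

Cumulative inflation factor: 1.064 × 1.064 × 1.0397 ≈ 1.17704.
Nominal growth factor: 1.21500. Real growth factor = 1.21500 / 1.17704 ≈ 1.03225.
Total real return ≈ 3.2250%.

3.23%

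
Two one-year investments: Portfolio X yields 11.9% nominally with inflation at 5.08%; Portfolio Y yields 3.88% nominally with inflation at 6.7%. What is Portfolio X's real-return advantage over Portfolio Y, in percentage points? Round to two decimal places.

9.13

Portfolio X real return: 1.119/1.0508 − 1 = 6.490%.
Portfolio Y real return: 1.0388/1.067 − 1 = -2.643%.
Difference: 6.490 − (-2.643) = 9.133 pp.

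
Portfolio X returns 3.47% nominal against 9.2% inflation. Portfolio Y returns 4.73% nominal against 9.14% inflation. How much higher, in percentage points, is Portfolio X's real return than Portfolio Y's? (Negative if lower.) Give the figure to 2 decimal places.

Portfolio X real return: 1.0347/1.092 − 1 = -5.247%.
Portfolio Y real return: 1.0473/1.0914 − 1 = -4.041%.
Difference: -5.247 − (-4.041) = -1.206 pp.

-1.21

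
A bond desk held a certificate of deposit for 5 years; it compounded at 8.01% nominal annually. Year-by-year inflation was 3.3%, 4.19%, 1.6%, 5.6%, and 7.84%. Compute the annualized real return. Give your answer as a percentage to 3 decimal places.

3.374%

Cumulative inflation factor: 1.033 × 1.0419 × 1.016 × 1.056 × 1.0784 ≈ 1.24527.
Nominal growth factor: 1.47001. Real growth factor = 1.47001 / 1.24527 ≈ 1.18047.
Annualized: 1.18047^(1/5) − 1 ≈ 0.03374.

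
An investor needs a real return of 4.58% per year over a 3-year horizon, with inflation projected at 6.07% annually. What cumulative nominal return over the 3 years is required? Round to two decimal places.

Required annual nominal rate: (1+4.58%)(1+6.07%) − 1 = 10.928006%.
Cumulative over 3 years: (1 + 0.10928006)^3 − 1 ≈ 0.36497.

36.50%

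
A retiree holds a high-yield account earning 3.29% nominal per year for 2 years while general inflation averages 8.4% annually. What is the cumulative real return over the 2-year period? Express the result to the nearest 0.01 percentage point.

The annual real rate is (1+3.29%)/(1+8.4%) − 1 = -4.7140%.
Compounded over 2 years: (1 + -0.047140)^2 − 1 ≈ -0.09206.

-9.21%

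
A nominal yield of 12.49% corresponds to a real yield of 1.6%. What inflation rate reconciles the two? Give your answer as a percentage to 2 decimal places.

From (1+r_nom) = (1+r_real)(1+π), we get 1+π = (1 + 12.49%)/(1 + 1.6%) = 1.1249/1.016 ≈ 1.10719.
So π ≈ 10.7185%.

10.72%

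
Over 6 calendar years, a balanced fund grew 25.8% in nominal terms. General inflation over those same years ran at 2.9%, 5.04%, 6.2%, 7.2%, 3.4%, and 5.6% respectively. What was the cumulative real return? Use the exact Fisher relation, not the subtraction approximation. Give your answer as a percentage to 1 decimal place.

-6.4%

Cumulative inflation factor: 1.029 × 1.0504 × 1.062 × 1.072 × 1.034 × 1.056 ≈ 1.34361.
Nominal growth factor: 1.25800. Real growth factor = 1.25800 / 1.34361 ≈ 0.93628.
Total real return ≈ -6.3718%.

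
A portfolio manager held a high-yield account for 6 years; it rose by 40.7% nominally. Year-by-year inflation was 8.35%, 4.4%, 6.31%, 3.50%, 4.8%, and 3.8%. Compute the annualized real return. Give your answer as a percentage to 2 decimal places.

Cumulative inflation factor: 1.0835 × 1.044 × 1.0631 × 1.0350 × 1.048 × 1.038 ≈ 1.35395.
Nominal growth factor: 1.40700. Real growth factor = 1.40700 / 1.35395 ≈ 1.03918.
Annualized: 1.03918^(1/6) − 1 ≈ 0.00643.

0.64%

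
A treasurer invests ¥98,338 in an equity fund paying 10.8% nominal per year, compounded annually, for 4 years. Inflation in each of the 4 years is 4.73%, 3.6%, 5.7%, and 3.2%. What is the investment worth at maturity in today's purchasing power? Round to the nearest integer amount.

¥125,226

Nominal value at maturity: ¥98,338 × (1 + 10.8%)^4 ≈ ¥148,211.
Price-level factor over 4 years: 1.0473 × 1.036 × 1.057 × 1.032 ≈ 1.1835470943.
The maturity value deflated by that factor is the answer in today's purchasing power.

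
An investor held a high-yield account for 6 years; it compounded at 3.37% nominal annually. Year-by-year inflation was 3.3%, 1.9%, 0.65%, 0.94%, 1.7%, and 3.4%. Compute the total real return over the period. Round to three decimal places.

Cumulative inflation factor: 1.033 × 1.019 × 1.0065 × 1.0094 × 1.017 × 1.034 ≈ 1.12459.
Nominal growth factor: 1.22002. Real growth factor = 1.22002 / 1.12459 ≈ 1.08486.
Total real return ≈ 8.4861%.

8.486%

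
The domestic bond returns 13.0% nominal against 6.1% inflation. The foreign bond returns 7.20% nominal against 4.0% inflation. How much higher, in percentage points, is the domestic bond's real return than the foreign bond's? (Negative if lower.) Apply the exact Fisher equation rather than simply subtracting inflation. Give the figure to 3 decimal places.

3.426

The domestic bond real return: 1.130/1.061 − 1 = 6.5033%.
The foreign bond real return: 1.0720/1.040 − 1 = 3.0769%.
Difference: 6.5033 − 3.0769 = 3.4264 pp.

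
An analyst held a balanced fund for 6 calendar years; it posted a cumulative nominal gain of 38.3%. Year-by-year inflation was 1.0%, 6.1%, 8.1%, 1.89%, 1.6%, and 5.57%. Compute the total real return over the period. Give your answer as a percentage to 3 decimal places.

Cumulative inflation factor: 1.010 × 1.061 × 1.081 × 1.0189 × 1.016 × 1.0557 ≈ 1.26598.
Nominal growth factor: 1.38300. Real growth factor = 1.38300 / 1.26598 ≈ 1.09243.
Total real return ≈ 9.2431%.

9.243%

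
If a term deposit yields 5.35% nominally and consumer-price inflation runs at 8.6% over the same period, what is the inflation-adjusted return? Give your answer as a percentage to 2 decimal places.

Real return via the Fisher equation: (1 + 5.35%)/(1 + 8.6%) − 1 = 1.0535/1.086 − 1 ≈ -0.02993.

-2.99%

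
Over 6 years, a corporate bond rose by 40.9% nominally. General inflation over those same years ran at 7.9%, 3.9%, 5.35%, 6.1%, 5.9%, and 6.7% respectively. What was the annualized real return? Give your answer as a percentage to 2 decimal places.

-0.08%

Cumulative inflation factor: 1.079 × 1.039 × 1.0535 × 1.061 × 1.059 × 1.067 ≈ 1.41595.
Nominal growth factor: 1.40900. Real growth factor = 1.40900 / 1.41595 ≈ 0.99509.
Annualized: 0.99509^(1/6) − 1 ≈ -0.00082.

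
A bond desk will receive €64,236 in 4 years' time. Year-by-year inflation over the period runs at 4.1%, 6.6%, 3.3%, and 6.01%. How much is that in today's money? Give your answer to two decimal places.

Price-level factor over 4 years: 1.041 × 1.066 × 1.033 × 1.0601 ≈ 1.2152205085.
Purchasing power today: €64,236 divided by that factor.

€52,859.54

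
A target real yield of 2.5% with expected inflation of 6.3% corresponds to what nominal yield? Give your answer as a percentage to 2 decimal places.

By the Fisher equation, 1 + r_nom = (1 + 2.5%)(1 + 6.3%) = 1.025 × 1.063 = 1.089575.
So r_nom = 8.9575%.

8.96%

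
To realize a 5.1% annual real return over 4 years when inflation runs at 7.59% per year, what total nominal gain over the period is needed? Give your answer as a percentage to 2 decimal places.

Required annual nominal rate: (1+5.1%)(1+7.59%) − 1 = 13.07709%.
Cumulative over 4 years: (1 + 0.1307709)^4 − 1 ≈ 0.63493.

63.49%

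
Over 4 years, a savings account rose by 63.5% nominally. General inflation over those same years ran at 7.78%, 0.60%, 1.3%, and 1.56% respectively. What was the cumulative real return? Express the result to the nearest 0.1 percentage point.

Cumulative inflation factor: 1.0778 × 1.0060 × 1.013 × 1.0156 ≈ 1.11550.
Nominal growth factor: 1.63500. Real growth factor = 1.63500 / 1.11550 ≈ 1.46571.
Total real return ≈ 46.5715%.

46.6%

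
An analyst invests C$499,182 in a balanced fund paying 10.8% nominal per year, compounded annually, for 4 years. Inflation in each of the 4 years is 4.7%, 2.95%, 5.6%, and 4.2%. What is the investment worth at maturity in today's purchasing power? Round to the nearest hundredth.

C$634,327.13

Nominal value at maturity: C$499,182 × (1 + 10.8%)^4 ≈ C$752,346.59.
Price-level factor over 4 years: 1.047 × 1.0295 × 1.056 × 1.042 ≈ 1.1860545660.
The maturity value deflated by that factor is the answer in today's purchasing power.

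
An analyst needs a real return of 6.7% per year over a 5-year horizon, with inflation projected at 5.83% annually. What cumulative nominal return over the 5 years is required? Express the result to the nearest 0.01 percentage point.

Required annual nominal rate: (1+6.7%)(1+5.83%) − 1 = 12.92061%.
Cumulative over 5 years: (1 + 0.1292061)^5 − 1 ≈ 0.83597.

83.60%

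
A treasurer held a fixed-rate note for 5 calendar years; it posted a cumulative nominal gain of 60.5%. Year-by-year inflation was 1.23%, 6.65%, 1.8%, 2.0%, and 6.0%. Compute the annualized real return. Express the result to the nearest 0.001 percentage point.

6.197%

Cumulative inflation factor: 1.0123 × 1.0665 × 1.018 × 1.020 × 1.060 ≈ 1.18829.
Nominal growth factor: 1.60500. Real growth factor = 1.60500 / 1.18829 ≈ 1.35068.
Annualized: 1.35068^(1/5) − 1 ≈ 0.06197.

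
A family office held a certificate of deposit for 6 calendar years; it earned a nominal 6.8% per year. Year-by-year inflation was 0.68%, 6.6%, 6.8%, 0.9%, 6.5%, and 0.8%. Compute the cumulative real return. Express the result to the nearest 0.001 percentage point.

19.524%

Cumulative inflation factor: 1.0068 × 1.066 × 1.068 × 1.009 × 1.065 × 1.008 ≈ 1.24158.
Nominal growth factor: 1.48398. Real growth factor = 1.48398 / 1.24158 ≈ 1.19524.
Total real return ≈ 19.5238%.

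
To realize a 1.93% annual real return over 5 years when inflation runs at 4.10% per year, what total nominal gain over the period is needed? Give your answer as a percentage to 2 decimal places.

Required annual nominal rate: (1+1.93%)(1+4.10%) − 1 = 6.10913%.
Cumulative over 5 years: (1 + 0.0610913)^5 − 1 ≈ 0.34513.

34.51%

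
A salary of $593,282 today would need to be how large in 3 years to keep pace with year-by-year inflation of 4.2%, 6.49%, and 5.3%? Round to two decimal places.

Cumulative price-level factor: 1.042 × 1.0649 × 1.053 = 1.1684359674.
The nominal amount required is $593,282 scaled up by that factor.

$693,212.03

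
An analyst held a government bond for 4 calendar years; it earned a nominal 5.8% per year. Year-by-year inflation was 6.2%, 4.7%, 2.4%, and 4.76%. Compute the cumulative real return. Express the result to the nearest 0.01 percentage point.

Cumulative inflation factor: 1.062 × 1.047 × 1.024 × 1.0476 ≈ 1.19280.
Nominal growth factor: 1.25298. Real growth factor = 1.25298 / 1.19280 ≈ 1.05045.
Total real return ≈ 5.0452%.

5.05%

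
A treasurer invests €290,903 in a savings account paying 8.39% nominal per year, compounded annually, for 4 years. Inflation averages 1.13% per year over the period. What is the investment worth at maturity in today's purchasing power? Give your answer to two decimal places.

€383,870.76

Nominal value at maturity: €290,903 × (1 + 8.39%)^4 ≈ €401,518.04.
Price-level factor over 4 years: (1 + 1.13%)^4 ≈ 1.0459719279.
The maturity value deflated by that factor is the answer in today's purchasing power.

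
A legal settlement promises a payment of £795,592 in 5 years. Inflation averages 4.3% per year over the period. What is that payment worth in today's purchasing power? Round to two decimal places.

Price-level factor over 5 years: (1 + 4.3%)^5 ≈ 1.2343023110.
Purchasing power today: £795,592 divided by that factor.

£644,568.18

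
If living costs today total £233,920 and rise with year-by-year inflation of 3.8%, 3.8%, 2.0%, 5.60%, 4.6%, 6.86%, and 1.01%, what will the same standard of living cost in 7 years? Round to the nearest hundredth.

£306,504.87

Cumulative price-level factor: 1.038 × 1.038 × 1.020 × 1.0560 × 1.046 × 1.0686 × 1.0101 ≈ 1.3102978321.
Multiplying £233,920 by the price-level factor gives the future nominal sum.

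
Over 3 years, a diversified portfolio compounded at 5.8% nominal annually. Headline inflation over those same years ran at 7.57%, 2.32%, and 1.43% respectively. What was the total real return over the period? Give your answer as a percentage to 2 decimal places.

Cumulative inflation factor: 1.0757 × 1.0232 × 1.0143 ≈ 1.11640.
Nominal growth factor: 1.18429. Real growth factor = 1.18429 / 1.11640 ≈ 1.06081.
Total real return ≈ 6.0813%.

6.08%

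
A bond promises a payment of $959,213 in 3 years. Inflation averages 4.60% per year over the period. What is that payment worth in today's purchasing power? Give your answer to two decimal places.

$838,146.63

Price-level factor over 3 years: (1 + 4.60%)^3 = 1.144445336.
Purchasing power today: $959,213 divided by that factor.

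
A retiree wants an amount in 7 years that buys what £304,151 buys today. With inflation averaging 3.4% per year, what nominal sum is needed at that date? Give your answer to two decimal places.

Cumulative price-level factor: (1+3.4%)^7 ≈ 1.2636993768.
The nominal amount required is £304,151 scaled up by that factor.

£384,355.43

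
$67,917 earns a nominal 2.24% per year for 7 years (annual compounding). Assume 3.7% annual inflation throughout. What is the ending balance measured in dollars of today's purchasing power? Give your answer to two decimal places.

$61,499.71

Nominal value at maturity: $67,917 × (1 + 2.24%)^7 ≈ $79,309.35.
Price-level factor over 7 years: (1 + 3.7%)^7 ≈ 1.2895889249.
Dividing the nominal maturity value by the price-level factor gives the value in today's money.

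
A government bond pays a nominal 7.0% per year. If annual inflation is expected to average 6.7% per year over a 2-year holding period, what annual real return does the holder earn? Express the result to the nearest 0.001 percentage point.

With constant rates the annual real return is the same each year: (1+7.0%)/(1+6.7%) − 1 = 0.00281.

0.281%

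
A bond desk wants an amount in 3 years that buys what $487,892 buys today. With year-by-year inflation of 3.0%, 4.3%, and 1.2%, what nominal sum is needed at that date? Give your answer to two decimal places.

$530,427.15

Cumulative price-level factor: 1.030 × 1.043 × 1.012 = 1.08718148.
Multiplying $487,892 by the price-level factor gives the future nominal sum.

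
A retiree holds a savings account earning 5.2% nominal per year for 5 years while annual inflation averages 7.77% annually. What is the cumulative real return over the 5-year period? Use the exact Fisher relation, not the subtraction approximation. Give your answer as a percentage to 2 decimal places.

The annual real rate is (1+5.2%)/(1+7.77%) − 1 = -2.3847%.
Compounded over 5 years: (1 + -0.023847)^5 − 1 ≈ -0.11368.

-11.37%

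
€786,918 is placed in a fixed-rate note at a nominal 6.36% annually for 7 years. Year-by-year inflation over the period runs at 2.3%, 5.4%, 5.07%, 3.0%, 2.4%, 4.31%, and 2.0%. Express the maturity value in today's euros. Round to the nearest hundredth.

Nominal value at maturity: €786,918 × (1 + 6.36%)^7 ≈ €1,211,651.66.
Price-level factor over 7 years: 1.023 × 1.054 × 1.0507 × 1.030 × 1.024 × 1.0431 × 1.020 ≈ 1.2713299416.
The maturity value deflated by that factor is the answer in today's purchasing power.

€953,058.38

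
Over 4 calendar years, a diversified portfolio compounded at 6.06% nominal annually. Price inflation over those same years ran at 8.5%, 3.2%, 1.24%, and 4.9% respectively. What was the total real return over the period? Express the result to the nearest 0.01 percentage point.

6.41%

Cumulative inflation factor: 1.085 × 1.032 × 1.0124 × 1.049 ≈ 1.18915.
Nominal growth factor: 1.26534. Real growth factor = 1.26534 / 1.18915 ≈ 1.06407.
Total real return ≈ 6.4068%.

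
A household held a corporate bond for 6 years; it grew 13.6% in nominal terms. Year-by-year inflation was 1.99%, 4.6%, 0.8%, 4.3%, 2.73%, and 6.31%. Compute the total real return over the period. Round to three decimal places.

Cumulative inflation factor: 1.0199 × 1.046 × 1.008 × 1.043 × 1.0273 × 1.0631 ≈ 1.22491.
Nominal growth factor: 1.13600. Real growth factor = 1.13600 / 1.22491 ≈ 0.92741.
Total real return ≈ -7.2588%.

-7.259%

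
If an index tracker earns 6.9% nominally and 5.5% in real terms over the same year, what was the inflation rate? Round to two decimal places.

From (1+r_nom) = (1+r_real)(1+π), we get 1+π = (1 + 6.9%)/(1 + 5.5%) = 1.069/1.055 ≈ 1.01327.
So π ≈ 1.3270%.

1.33%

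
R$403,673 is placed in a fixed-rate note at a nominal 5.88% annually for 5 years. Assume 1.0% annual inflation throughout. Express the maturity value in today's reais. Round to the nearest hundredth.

Nominal value at maturity: R$403,673 × (1 + 5.88%)^5 ≈ R$537,154.68.
Price-level factor over 5 years: (1 + 1.0%)^5 = 1.0510100501.
Dividing the nominal maturity value by the price-level factor gives the value in today's money.

R$511,084.25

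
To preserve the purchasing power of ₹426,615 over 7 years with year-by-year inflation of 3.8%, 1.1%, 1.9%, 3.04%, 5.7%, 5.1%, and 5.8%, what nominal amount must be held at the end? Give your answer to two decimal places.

₹552,494.60

Cumulative price-level factor: 1.038 × 1.011 × 1.019 × 1.0304 × 1.057 × 1.051 × 1.058 ≈ 1.2950660369.
The nominal amount required is ₹426,615 scaled up by that factor.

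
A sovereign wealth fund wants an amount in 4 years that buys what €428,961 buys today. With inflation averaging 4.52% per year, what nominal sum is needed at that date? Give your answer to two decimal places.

Cumulative price-level factor: (1+4.52%)^4 ≈ 1.1934317956.
The nominal amount required is €428,961 scaled up by that factor.

€511,935.70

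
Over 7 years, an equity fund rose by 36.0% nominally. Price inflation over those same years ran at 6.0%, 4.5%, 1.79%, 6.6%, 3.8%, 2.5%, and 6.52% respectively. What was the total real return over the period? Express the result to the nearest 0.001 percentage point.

Cumulative inflation factor: 1.060 × 1.045 × 1.0179 × 1.066 × 1.038 × 1.025 × 1.0652 ≈ 1.36219.
Nominal growth factor: 1.36000. Real growth factor = 1.36000 / 1.36219 ≈ 0.99839.
Total real return ≈ -0.1606%.

-0.161%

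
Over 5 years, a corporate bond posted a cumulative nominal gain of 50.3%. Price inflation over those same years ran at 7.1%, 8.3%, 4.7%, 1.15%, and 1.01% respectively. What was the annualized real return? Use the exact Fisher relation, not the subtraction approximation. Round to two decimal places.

3.91%

Cumulative inflation factor: 1.071 × 1.083 × 1.047 × 1.0115 × 1.0101 ≈ 1.24078.
Nominal growth factor: 1.50300. Real growth factor = 1.50300 / 1.24078 ≈ 1.21133.
Annualized: 1.21133^(1/5) − 1 ≈ 0.03909.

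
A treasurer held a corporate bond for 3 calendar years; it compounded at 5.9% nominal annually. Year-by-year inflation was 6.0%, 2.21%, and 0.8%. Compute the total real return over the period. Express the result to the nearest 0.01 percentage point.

8.75%

Cumulative inflation factor: 1.060 × 1.0221 × 1.008 ≈ 1.09209.
Nominal growth factor: 1.18765. Real growth factor = 1.18765 / 1.09209 ≈ 1.08750.
Total real return ≈ 8.7497%.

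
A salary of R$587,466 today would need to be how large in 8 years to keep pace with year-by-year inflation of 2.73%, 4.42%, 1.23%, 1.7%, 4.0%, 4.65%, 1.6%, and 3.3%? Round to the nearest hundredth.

Cumulative price-level factor: 1.0273 × 1.0442 × 1.0123 × 1.017 × 1.040 × 1.0465 × 1.016 × 1.033 ≈ 1.2614724443.
The nominal amount required is R$587,466 scaled up by that factor.

R$741,072.17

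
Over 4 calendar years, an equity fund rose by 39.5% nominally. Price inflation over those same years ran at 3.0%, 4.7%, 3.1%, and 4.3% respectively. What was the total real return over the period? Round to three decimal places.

20.295%

Cumulative inflation factor: 1.030 × 1.047 × 1.031 × 1.043 ≈ 1.15965.
Nominal growth factor: 1.39500. Real growth factor = 1.39500 / 1.15965 ≈ 1.20295.
Total real return ≈ 20.2949%.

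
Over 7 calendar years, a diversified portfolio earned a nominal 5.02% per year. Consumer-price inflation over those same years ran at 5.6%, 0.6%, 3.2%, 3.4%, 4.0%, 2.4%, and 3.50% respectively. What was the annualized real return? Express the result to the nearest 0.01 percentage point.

Cumulative inflation factor: 1.056 × 1.006 × 1.032 × 1.034 × 1.040 × 1.024 × 1.0350 ≈ 1.24950.
Nominal growth factor: 1.40898. Real growth factor = 1.40898 / 1.24950 ≈ 1.12763.
Annualized: 1.12763^(1/7) − 1 ≈ 0.01731.

1.73%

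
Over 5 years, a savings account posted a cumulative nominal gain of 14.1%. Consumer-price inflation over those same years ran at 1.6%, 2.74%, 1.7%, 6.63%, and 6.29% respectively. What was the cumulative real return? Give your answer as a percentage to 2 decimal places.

Cumulative inflation factor: 1.016 × 1.0274 × 1.017 × 1.0663 × 1.0629 ≈ 1.20317.
Nominal growth factor: 1.14100. Real growth factor = 1.14100 / 1.20317 ≈ 0.94833.
Total real return ≈ -5.1670%.

-5.17%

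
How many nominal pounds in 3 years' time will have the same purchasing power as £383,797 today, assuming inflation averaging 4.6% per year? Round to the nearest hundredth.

£439,234.69

Cumulative price-level factor: (1+4.6%)^3 = 1.144445336.
The nominal amount required is £383,797 scaled up by that factor.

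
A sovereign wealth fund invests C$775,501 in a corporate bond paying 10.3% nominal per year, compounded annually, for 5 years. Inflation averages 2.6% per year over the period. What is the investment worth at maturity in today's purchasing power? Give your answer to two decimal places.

C$1,113,584.35

Nominal value at maturity: C$775,501 × (1 + 10.3%)^5 ≈ C$1,266,076.43.
Price-level factor over 5 years: (1 + 2.6%)^5 ≈ 1.1369380568.
The maturity value deflated by that factor is the answer in today's purchasing power.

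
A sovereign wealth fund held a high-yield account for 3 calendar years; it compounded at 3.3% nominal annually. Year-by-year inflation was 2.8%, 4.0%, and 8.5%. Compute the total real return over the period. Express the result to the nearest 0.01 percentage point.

Cumulative inflation factor: 1.028 × 1.040 × 1.085 ≈ 1.16000.
Nominal growth factor: 1.10230. Real growth factor = 1.10230 / 1.16000 ≈ 0.95027.
Total real return ≈ -4.9735%.

-4.97%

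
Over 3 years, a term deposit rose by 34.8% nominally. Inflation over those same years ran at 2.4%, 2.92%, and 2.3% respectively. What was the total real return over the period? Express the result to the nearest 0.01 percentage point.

25.03%

Cumulative inflation factor: 1.024 × 1.0292 × 1.023 ≈ 1.07814.
Nominal growth factor: 1.34800. Real growth factor = 1.34800 / 1.07814 ≈ 1.25030.
Total real return ≈ 25.0301%.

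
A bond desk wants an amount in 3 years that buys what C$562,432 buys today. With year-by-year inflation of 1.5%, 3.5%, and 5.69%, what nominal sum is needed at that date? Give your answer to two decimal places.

C$624,468.18

Cumulative price-level factor: 1.015 × 1.035 × 1.0569 = 1.1102998725.
Multiplying C$562,432 by the price-level factor gives the future nominal sum.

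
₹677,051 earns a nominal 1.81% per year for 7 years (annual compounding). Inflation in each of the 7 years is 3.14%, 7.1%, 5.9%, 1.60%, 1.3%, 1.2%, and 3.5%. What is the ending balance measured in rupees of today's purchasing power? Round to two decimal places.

₹608,720.42

Nominal value at maturity: ₹677,051 × (1 + 1.81%)^7 ≈ ₹767,634.43.
Price-level factor over 7 years: 1.0314 × 1.071 × 1.059 × 1.0160 × 1.013 × 1.012 × 1.035 ≈ 1.2610623905.
The maturity value deflated by that factor is the answer in today's purchasing power.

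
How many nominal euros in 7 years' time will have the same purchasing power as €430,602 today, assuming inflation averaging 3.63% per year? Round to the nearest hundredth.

Cumulative price-level factor: (1+3.63%)^7 ≈ 1.2835077256.
Multiplying €430,602 by the price-level factor gives the future nominal sum.

€552,680.99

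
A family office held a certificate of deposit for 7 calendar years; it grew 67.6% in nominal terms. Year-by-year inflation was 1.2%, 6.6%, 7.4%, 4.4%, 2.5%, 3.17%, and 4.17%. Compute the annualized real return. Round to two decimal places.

3.33%

Cumulative inflation factor: 1.012 × 1.066 × 1.074 × 1.044 × 1.025 × 1.0317 × 1.0417 ≈ 1.33249.
Nominal growth factor: 1.67600. Real growth factor = 1.67600 / 1.33249 ≈ 1.25780.
Annualized: 1.25780^(1/7) − 1 ≈ 0.03331.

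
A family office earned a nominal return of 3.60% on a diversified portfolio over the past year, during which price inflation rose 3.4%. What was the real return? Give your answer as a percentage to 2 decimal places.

Real return via the Fisher equation: (1 + 3.60%)/(1 + 3.4%) − 1 = 1.0360/1.034 − 1 ≈ 0.00193.

0.19%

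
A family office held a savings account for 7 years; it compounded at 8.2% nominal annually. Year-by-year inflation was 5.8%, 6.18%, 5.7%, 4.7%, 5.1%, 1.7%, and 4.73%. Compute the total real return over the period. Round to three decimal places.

Cumulative inflation factor: 1.058 × 1.0618 × 1.057 × 1.047 × 1.051 × 1.017 × 1.0473 ≈ 1.39170.
Nominal growth factor: 1.73616. Real growth factor = 1.73616 / 1.39170 ≈ 1.24752.
Total real return ≈ 24.7516%.

24.752%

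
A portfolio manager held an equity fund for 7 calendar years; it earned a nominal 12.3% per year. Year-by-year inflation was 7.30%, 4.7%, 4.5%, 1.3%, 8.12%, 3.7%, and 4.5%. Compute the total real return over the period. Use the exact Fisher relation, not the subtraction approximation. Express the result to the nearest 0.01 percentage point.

Cumulative inflation factor: 1.0730 × 1.047 × 1.045 × 1.013 × 1.0812 × 1.037 × 1.045 ≈ 1.39339.
Nominal growth factor: 2.25247. Real growth factor = 2.25247 / 1.39339 ≈ 1.61653.
Total real return ≈ 61.6535%.

61.65%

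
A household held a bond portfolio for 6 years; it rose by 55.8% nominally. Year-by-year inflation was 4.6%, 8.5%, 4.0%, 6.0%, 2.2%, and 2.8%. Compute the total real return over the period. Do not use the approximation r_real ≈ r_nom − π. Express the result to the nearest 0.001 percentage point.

Cumulative inflation factor: 1.046 × 1.085 × 1.040 × 1.060 × 1.022 × 1.028 ≈ 1.31445.
Nominal growth factor: 1.55800. Real growth factor = 1.55800 / 1.31445 ≈ 1.18529.
Total real return ≈ 18.5285%.

18.529%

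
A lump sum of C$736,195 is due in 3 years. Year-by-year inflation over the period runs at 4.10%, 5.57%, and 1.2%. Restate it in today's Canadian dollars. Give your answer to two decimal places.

C$661,943.77

Price-level factor over 3 years: 1.0410 × 1.0557 × 1.012 = 1.1121715044.
Purchasing power today: C$736,195 divided by that factor.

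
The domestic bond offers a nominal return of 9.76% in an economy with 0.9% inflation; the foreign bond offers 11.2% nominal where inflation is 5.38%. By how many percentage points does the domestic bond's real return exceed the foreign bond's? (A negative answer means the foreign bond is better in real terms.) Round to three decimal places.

3.258

The domestic bond real return: 1.0976/1.009 − 1 = 8.7810%.
The foreign bond real return: 1.112/1.0538 − 1 = 5.5229%.
Difference: 8.7810 − 5.5229 = 3.2581 pp.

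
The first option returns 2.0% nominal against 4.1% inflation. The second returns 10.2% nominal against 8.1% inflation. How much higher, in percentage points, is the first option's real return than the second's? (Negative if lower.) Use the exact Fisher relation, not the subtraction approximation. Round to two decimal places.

The first option real return: 1.020/1.041 − 1 = -2.017%.
The second real return: 1.102/1.081 − 1 = 1.943%.
Difference: -2.017 − 1.943 = -3.960 pp.

-3.96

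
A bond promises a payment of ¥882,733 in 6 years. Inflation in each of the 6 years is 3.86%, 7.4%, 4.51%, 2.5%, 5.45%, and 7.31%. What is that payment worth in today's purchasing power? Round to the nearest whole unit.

¥652,842

Price-level factor over 6 years: 1.0386 × 1.074 × 1.0451 × 1.025 × 1.0545 × 1.0731 ≈ 1.3521382288.
Purchasing power today: ¥882,733 divided by that factor.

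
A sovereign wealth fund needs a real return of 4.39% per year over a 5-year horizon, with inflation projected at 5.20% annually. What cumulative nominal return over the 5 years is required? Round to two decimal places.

59.73%

Required annual nominal rate: (1+4.39%)(1+5.20%) − 1 = 9.81828%.
Cumulative over 5 years: (1 + 0.0981828)^5 − 1 ≈ 0.59725.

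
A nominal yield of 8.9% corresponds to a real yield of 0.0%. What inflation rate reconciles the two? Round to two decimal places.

8.90%

From (1+r_nom) = (1+r_real)(1+π), we get 1+π = (1 + 8.9%)/(1 + 0.0%) = 1.089/1.000 ≈ 1.08900.
So π ≈ 8.9000%.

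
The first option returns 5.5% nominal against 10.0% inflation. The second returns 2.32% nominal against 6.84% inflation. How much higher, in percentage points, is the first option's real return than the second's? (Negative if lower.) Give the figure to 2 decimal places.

The first option real return: 1.055/1.100 − 1 = -4.091%.
The second real return: 1.0232/1.0684 − 1 = -4.231%.
Difference: -4.091 − (-4.231) = 0.140 pp.

0.14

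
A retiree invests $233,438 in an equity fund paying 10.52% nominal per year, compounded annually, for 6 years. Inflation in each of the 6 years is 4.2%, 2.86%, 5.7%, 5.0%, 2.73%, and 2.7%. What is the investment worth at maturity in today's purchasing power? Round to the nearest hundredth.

Nominal value at maturity: $233,438 × (1 + 10.52%)^6 ≈ $425,418.93.
Price-level factor over 6 years: 1.042 × 1.0286 × 1.057 × 1.050 × 1.0273 × 1.027 ≈ 1.2550073146.
Dividing the nominal maturity value by the price-level factor gives the value in today's money.

$338,977.25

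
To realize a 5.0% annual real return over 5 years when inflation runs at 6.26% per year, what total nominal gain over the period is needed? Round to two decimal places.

Required annual nominal rate: (1+5.0%)(1+6.26%) − 1 = 11.573%.
Cumulative over 5 years: (1 + 0.11573)^5 − 1 ≈ 0.72900.

72.90%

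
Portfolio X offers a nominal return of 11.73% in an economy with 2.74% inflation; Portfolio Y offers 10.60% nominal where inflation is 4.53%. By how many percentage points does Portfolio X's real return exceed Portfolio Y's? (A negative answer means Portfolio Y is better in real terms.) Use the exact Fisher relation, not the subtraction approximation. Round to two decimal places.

Portfolio X real return: 1.1173/1.0274 − 1 = 8.750%.
Portfolio Y real return: 1.1060/1.0453 − 1 = 5.807%.
Difference: 8.750 − 5.807 = 2.943 pp.

2.94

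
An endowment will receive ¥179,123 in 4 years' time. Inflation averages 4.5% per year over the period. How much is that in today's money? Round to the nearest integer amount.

Price-level factor over 4 years: (1 + 4.5%)^4 ≈ 1.1925186006.
Purchasing power today: ¥179,123 divided by that factor.

¥150,206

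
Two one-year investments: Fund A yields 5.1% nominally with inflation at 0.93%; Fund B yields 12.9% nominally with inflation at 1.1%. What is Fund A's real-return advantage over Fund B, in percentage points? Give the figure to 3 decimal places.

-7.540

Fund A real return: 1.051/1.0093 − 1 = 4.1316%.
Fund B real return: 1.129/1.011 − 1 = 11.6716%.
Difference: 4.1316 − 11.6716 = -7.5400 pp.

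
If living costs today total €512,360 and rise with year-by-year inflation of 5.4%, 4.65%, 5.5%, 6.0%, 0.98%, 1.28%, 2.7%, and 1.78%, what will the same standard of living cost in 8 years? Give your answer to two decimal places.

€675,624.41

Cumulative price-level factor: 1.054 × 1.0465 × 1.055 × 1.060 × 1.0098 × 1.0128 × 1.027 × 1.0178 ≈ 1.3186517565.
Multiplying €512,360 by the price-level factor gives the future nominal sum.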